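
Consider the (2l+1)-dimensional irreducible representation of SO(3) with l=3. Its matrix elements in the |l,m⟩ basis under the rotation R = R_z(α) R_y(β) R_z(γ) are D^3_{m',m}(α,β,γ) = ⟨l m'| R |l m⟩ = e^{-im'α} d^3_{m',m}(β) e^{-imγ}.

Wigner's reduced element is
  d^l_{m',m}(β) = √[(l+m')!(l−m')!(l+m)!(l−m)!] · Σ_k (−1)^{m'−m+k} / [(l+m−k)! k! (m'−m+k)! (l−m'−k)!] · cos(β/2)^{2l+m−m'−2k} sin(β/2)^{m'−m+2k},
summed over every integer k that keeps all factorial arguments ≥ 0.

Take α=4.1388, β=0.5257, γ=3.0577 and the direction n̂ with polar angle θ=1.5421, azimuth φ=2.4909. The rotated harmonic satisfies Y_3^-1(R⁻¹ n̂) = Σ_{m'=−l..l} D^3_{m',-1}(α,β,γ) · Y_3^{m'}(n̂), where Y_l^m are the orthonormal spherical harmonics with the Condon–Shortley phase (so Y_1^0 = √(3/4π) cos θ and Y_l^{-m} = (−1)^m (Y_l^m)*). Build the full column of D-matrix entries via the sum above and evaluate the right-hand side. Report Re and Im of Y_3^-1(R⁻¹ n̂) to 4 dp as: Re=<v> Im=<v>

Need the full column D^3_{m',-1} for m'=−3..3 at α=4.1388, β=0.5257, γ=3.0577.
cos(β/2)=0.965653, sin(β/2)=0.259834
d^3_{-3,-1}: single k=2 term ⇒ +0.227364;  D = -0.221175+0.052689i
d^3_{-2,-1}: k∈[1..2] ⇒ +0.689925 -0.099903 = +0.590021;  D = +0.196612-0.556299i
d^3_{-1,-1}: k∈[0..2] ⇒ +0.810826 -0.469641 +0.025502 = +0.366687;  D = +0.224092+0.290245i
d^3_{0,-1}: k∈[0..2] ⇒ -0.755775 +0.164158 -0.003962 = -0.595579;  D = +0.593484-0.049906i
d^3_{1,-1}: k∈[0..2] ⇒ +0.352231 -0.034003 +0.000308 = +0.318536;  D = +0.149826-0.281100i
d^3_{2,-1}: k∈[0..1] ⇒ -0.099903 +0.003617 = -0.096287;  D = -0.046796-0.084151i
d^3_{3,-1}: single k=0 term ⇒ +0.016462;  D = -0.016426-0.001087i
Y_3^{m'}(θ=1.5421,φ=2.4909) and Σ D·Y over m':
  (-0.2212+0.0527i)·(+0.1551-0.3868i)  (+0.1966-0.5563i)·(+0.0078+0.0282i)  (+0.2241+0.2902i)·(+0.2560+0.1949i)  (+0.5935-0.0499i)·(-0.0321+0.0000i)  (+0.1498-0.2811i)·(-0.2560+0.1949i)  (-0.0468-0.0842i)·(+0.0078-0.0282i)  (-0.0164-0.0011i)·(-0.1551-0.3868i)
Y_3^-1(R⁻¹ n̂) = +0.000903+0.322839i

Re=0.0009 Im=0.3228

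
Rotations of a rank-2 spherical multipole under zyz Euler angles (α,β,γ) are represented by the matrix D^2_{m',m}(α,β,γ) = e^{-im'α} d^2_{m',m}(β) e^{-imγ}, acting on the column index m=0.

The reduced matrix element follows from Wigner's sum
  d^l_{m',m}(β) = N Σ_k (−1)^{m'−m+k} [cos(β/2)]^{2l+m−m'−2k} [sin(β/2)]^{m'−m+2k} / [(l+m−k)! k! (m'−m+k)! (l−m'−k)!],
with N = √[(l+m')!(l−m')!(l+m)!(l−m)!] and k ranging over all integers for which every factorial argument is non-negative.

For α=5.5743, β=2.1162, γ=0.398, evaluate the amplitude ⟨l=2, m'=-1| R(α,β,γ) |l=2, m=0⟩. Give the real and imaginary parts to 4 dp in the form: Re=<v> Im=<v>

First d^2_{-1,0}(β=2.1162), then the phase factors e^{-i(-1)α} and e^{-i(0)γ}:
With c≡cos(β/2)=0.490529 and s≡sin(β/2)=0.871425, N=[1·6·2·2]^{1/2}=4.898979
k∈{1,2} keeps every argument non-negative
  k=1: (−1)^0·4.8990/(2)·0.4905^3·0.8714^1 = +0.251941
  k=2: (−1)^1·4.8990/(2)·0.4905^1·0.8714^3 = -0.795115
d^2_{-1,0}(2.1162) = +0.251941 -0.795115 = -0.543174
Attach z-rotation phases: D = e^{-i(-1)(5.5743)}·(-0.543174)·e^{-i(0)(0.398)} = -0.412317+0.353600i

Re=-0.4123 Im=0.3536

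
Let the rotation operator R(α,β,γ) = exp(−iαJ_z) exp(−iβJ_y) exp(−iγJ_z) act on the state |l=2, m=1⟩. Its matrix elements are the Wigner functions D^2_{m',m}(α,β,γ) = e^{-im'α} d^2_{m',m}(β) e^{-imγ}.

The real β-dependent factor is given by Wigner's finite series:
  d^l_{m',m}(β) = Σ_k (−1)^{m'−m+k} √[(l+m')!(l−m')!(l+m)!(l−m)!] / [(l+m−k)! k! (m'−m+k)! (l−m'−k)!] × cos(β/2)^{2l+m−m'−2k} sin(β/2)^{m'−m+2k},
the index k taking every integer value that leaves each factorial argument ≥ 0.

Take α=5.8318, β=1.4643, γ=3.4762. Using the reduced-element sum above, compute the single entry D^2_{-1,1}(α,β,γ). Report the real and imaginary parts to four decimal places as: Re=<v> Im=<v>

First d^2_{-1,1}(β=1.4643), then the phase factors e^{-i(-1)α} and e^{-i(1)γ}:
Half-angle: c=0.743739, s=0.668470. N=√(1·6·6·1)=6.000000
k∈{2,3} keeps every argument non-negative
  k=2: (−1)^0·6.0000/(2)·0.7437^2·0.6685^2 = +0.741526
  k=3: (−1)^1·6.0000/(6)·0.7437^0·0.6685^4 = -0.199677
d^2_{-1,1}(1.4643) = +0.741526 -0.199677 = +0.541849
Phases: e^{-i·(-1)·5.8318}=+0.899844-0.436213i, e^{-i·(1)·3.4762}=-0.944539+0.328398i ⇒ D=-0.382917+0.383373i

Re=-0.3829 Im=0.3834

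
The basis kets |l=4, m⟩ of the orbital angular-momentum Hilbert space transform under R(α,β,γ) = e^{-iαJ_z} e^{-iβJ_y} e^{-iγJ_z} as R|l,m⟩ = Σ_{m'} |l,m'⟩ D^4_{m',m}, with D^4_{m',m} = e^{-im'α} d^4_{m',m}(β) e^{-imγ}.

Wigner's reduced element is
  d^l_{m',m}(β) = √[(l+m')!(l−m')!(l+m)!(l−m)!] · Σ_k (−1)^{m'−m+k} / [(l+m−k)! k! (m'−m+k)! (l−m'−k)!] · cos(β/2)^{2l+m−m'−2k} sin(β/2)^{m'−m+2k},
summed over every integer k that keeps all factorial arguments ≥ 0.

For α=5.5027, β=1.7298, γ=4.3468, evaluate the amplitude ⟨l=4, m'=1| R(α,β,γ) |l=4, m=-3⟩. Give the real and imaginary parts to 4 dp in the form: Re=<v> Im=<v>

D^4_{1,-3}(5.5027,1.7298,4.3468) = e^{-i·1·5.5027}·d^4_{1,-3}(1.7298)·e^{-i·-3·4.3468}. Compute d first:
Half-angle: c=0.648716, s=0.761030. N=√(120·6·1·5040)=1904.940944
Admissible k: 0..1 (factorial args all ≥0)
  k=0: (−1)^4·1904.9409/(144)·0.6487^4·0.7610^4 = +0.785862
  k=1: (−1)^5·1904.9409/(240)·0.6487^2·0.7610^6 = -0.648921
d^4_{1,-3}(1.7298) = +0.785862 -0.648921 = +0.136941
D = (+0.710572+0.703624i)·(+0.136941)·(+0.889736+0.456475i) = +0.042593+0.130148i

Re=0.0426 Im=0.1301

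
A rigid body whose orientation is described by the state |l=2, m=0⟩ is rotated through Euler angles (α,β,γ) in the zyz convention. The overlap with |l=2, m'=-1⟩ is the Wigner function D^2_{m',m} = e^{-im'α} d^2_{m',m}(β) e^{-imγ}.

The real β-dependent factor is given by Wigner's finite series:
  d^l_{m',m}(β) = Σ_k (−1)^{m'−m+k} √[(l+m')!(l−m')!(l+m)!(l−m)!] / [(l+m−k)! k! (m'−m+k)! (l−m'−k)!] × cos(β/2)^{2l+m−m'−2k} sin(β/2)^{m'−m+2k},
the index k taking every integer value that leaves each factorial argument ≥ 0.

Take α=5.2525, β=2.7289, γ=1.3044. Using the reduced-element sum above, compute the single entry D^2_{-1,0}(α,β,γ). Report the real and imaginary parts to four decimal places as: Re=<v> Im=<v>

Re=-0.2314 Im=0.3859

D^2_{-1,0}(5.2525,2.7289,1.3044) = e^{-i·-1·5.2525}·d^2_{-1,0}(2.7289)·e^{-i·0·1.3044}. Compute d first:
With c≡cos(β/2)=0.204885 and s≡sin(β/2)=0.978786, N=[1·6·2·2]^{1/2}=4.898979
k: max(0,(0)−(-1))=1 … min(2+(0),2−(-1))=2
  k=1: (−1)^0·4.8990/(2)·0.2049^3·0.9788^1 = +0.020620
  k=2: (−1)^1·4.8990/(2)·0.2049^1·0.9788^3 = -0.470597
d^2_{-1,0}(2.7289) = +0.020620 -0.470597 = -0.449977
D = (+0.514231-0.857652i)·(-0.449977)·(+1.000000+0.000000i) = -0.231392+0.385923i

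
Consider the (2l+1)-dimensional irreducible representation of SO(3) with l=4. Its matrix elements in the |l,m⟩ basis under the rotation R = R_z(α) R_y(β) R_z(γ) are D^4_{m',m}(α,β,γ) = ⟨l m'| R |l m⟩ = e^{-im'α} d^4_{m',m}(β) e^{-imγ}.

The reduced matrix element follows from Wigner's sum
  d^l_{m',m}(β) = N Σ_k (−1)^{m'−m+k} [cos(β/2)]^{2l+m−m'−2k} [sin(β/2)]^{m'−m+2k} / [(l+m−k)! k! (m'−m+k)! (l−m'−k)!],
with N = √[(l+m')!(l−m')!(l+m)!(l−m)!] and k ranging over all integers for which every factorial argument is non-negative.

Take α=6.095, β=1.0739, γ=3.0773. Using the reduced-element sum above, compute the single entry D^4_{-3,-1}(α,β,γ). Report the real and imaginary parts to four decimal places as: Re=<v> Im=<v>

Re=-0.2768 Im=0.2013

First d^4_{-3,-1}(β=1.0739), then the phase factors e^{-i(-3)α} and e^{-i(-1)γ}:
c=cos(1.0739/2)=0.859273, s=sin(1.0739/2)=0.511518; N=√[1·5040·6·120]=1904.940944
k: max(0,(-1)−(-3))=2 … min(4+(-1),4−(-3))=3
  k=2: (−1)^0·1904.9409/(240)·0.8593^6·0.5115^2 = +0.835945
  k=3: (−1)^1·1904.9409/(144)·0.8593^4·0.5115^4 = -0.493726
d^4_{-3,-1}(1.0739) = +0.835945 -0.493726 = +0.342220
Attach z-rotation phases: D = e^{-i(-3)(6.095)}·(+0.342220)·e^{-i(-1)(3.0773)} = -0.276755+0.201298i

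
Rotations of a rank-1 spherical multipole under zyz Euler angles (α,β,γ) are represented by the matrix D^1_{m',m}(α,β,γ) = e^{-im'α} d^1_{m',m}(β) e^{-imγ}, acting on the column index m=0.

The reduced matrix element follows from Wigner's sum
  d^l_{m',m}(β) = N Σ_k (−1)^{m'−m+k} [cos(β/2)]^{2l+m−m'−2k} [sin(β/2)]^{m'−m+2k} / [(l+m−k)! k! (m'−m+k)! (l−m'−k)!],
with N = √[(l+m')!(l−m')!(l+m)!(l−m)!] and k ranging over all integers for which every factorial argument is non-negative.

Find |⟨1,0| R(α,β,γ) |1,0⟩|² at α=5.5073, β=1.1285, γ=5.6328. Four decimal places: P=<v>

D^1_{0,0}(5.5073,1.1285,5.6328) = e^{-i·0·5.5073}·d^1_{0,0}(1.1285)·e^{-i·0·5.6328}. Compute d first:
Half-angle: c=0.844990, s=0.534782. N=√(1·1·1·1)=1.000000
k∈{0,1} keeps every argument non-negative
  k=0: (−1)^0·1.0000/(1)·0.8450^2·0.5348^0 = +0.714008
  k=1: (−1)^1·1.0000/(1)·0.8450^0·0.5348^2 = -0.285992
d^1_{0,0}(1.1285) = +0.714008 -0.285992 = +0.428016
|D^1_{0,0}|² = |d^1_{0,0}(β)|² = (+0.428016)² = 0.183198 (the z-rotation phases have unit modulus)

P=0.1832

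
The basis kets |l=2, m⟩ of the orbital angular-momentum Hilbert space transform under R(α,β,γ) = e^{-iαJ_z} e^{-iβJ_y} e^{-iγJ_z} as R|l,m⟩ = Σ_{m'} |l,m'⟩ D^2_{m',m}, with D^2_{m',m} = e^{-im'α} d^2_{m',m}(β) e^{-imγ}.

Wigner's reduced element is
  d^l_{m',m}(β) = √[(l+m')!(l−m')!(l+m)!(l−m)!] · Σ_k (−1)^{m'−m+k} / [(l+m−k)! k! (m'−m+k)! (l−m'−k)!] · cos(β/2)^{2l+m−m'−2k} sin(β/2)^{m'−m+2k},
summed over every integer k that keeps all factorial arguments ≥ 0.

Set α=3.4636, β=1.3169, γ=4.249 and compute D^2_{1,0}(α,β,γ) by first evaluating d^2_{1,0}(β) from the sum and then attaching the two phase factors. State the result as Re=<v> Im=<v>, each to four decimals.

Split into d^2_{1,0}(β=1.3169) × two z-phases.
c=cos(1.3169/2)=0.790942, s=sin(1.3169/2)=0.611892; N=√[6·1·2·2]=4.898979
k: max(0,(0)−(1))=0 … min(2+(0),2−(1))=1
  k=0: (−1)^1·4.8990/(2)·0.7909^3·0.6119^1 = -0.741623
  k=1: (−1)^2·4.8990/(2)·0.7909^1·0.6119^3 = +0.443858
d^2_{1,0}(1.3169) = -0.741623 +0.443858 = -0.297766
D = (-0.948602+0.316471i)·(-0.297766)·(+1.000000+0.000000i) = +0.282461-0.094234i

Re=0.2825 Im=-0.0942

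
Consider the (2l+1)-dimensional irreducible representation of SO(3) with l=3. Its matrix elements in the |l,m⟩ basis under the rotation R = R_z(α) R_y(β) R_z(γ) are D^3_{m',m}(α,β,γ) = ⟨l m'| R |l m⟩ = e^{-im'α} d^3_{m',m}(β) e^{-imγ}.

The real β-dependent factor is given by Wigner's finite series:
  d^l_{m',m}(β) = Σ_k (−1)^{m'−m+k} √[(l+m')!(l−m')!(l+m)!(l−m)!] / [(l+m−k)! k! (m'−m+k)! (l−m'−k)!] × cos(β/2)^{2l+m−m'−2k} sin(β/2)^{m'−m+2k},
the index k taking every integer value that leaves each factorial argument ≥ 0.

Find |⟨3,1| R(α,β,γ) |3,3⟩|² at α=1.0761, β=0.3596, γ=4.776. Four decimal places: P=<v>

P=0.0135

First d^3_{1,3}(β=0.3596), then the phase factors e^{-i(1)α} and e^{-i(3)γ}:
With c≡cos(β/2)=0.983879 and s≡sin(β/2)=0.178833, N=[24·2·720·1]^{1/2}=185.903201
The bounds max(0,m−m')=2 and min(l+m,l−m')=2 give 1 term
  k=2: (−1)^0·185.9032/(48)·0.9839^4·0.1788^2 = +0.116067
d^3_{1,3}(0.3596) = +0.116067
|D^3_{1,3}|² = |d^3_{1,3}(β)|² = (+0.116067)² = 0.013471 (the z-rotation phases have unit modulus)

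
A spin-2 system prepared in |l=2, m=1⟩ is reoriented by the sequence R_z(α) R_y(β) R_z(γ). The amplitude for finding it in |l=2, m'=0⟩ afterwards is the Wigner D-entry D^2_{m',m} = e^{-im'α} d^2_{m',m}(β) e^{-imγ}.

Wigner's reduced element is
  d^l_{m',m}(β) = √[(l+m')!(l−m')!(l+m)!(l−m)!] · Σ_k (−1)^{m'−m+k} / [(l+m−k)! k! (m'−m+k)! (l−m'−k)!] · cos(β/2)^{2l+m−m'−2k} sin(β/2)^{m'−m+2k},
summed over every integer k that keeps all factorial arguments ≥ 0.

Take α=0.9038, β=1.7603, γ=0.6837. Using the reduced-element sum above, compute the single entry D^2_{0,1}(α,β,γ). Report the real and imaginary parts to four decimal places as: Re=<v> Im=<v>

Re=-0.1757 Im=0.1431

First d^2_{0,1}(β=1.7603), then the phase factors e^{-i(0)α} and e^{-i(1)γ}:
With c≡cos(β/2)=0.637036 and s≡sin(β/2)=0.770834, N=[2·2·6·1]^{1/2}=4.898979
k∈{1,2} keeps every argument non-negative
  k=1: (−1)^0·4.8990/(2)·0.6370^3·0.7708^1 = +0.488121
  k=2: (−1)^1·4.8990/(2)·0.6370^1·0.7708^3 = -0.714698
d^2_{0,1}(1.7603) = +0.488121 -0.714698 = -0.226577
D = (+1.000000+0.000000i)·(-0.226577)·(+0.775241-0.631666i) = -0.175652+0.143121i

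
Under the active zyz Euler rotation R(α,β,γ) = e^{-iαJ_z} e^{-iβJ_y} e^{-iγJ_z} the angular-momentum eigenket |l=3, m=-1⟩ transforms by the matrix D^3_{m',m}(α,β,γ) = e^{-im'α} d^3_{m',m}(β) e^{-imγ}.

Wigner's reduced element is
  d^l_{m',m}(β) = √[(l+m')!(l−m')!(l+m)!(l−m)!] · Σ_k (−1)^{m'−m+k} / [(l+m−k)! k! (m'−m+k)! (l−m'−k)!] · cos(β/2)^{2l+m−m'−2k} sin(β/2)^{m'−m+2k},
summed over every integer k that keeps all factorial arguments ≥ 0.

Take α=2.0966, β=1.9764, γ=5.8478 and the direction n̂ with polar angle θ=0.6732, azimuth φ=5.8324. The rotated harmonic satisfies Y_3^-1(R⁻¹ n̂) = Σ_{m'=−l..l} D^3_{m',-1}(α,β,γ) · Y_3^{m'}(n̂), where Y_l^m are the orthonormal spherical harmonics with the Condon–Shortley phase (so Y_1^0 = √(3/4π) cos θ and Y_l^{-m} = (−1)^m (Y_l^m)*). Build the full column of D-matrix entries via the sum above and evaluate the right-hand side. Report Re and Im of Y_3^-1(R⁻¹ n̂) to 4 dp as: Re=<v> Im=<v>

Re=-0.2133 Im=0.3564

Need the full column D^3_{m',-1} for m'=−3..3 at α=2.0966, β=1.9764, γ=5.8478.
cos(β/2)=0.550194, sin(β/2)=0.835037
d^3_{-3,-1}: single k=2 term ⇒ +0.247468;  D = +0.225067-0.102886i
d^3_{-2,-1}: k∈[1..2] ⇒ +0.133133 -0.613330 = -0.480198;  D = +0.391874+0.277533i
d^3_{-1,-1}: k∈[0..2] ⇒ +0.027739 -0.511169 +0.883091 = +0.399662;  D = -0.036088+0.398029i
d^3_{0,-1}: k∈[0..2] ⇒ -0.145839 +1.007804 -0.773811 = +0.088154;  D = +0.079930-0.037180i
d^3_{1,-1}: k∈[0..2] ⇒ +0.383377 -1.177455 +0.339027 = -0.455051;  D = +0.373084+0.260538i
d^3_{2,-1}: k∈[0..1] ⇒ -0.613330 +0.706390 = +0.093059;  D = -0.007790+0.092733i
d^3_{3,-1}: single k=0 term ⇒ +0.570033;  D = +0.515252-0.243830i
Y_3^{m'}(θ=0.6732,φ=5.8324) and Σ D·Y over m':
  (+0.2251-0.1029i)·(+0.0219+0.0987i)  (+0.3919+0.2775i)·(+0.1927+0.2436i)  (-0.0361+0.3980i)·(+0.3730+0.1805i)  (+0.0799-0.0372i)·(+0.0164+0.0000i)  (+0.3731+0.2605i)·(-0.3730+0.1805i)  (-0.0078+0.0927i)·(+0.1927-0.2436i)  (+0.5153-0.2438i)·(-0.0219+0.0987i)
Y_3^-1(R⁻¹ n̂) = -0.213311+0.356388i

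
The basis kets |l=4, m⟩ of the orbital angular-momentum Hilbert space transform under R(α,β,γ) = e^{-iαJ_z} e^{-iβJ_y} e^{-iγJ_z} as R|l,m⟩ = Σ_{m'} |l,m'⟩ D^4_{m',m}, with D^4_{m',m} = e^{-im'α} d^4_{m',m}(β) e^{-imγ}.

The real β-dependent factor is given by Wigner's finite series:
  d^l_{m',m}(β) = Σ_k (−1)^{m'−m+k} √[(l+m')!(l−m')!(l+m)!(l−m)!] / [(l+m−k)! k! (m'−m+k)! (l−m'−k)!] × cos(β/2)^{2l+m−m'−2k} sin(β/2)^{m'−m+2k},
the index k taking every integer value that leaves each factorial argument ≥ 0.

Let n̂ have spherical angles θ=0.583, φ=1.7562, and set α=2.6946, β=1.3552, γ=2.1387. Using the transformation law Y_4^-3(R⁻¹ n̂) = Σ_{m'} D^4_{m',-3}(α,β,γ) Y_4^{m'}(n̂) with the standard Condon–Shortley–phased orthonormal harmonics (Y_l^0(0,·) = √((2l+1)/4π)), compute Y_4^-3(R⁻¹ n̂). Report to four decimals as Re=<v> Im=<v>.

Re=-0.0376 Im=0.4047

Need the full column D^4_{m',-3} for m'=−4..4 at α=2.6946, β=1.3552, γ=2.1387.
cos(β/2)=0.779080, sin(β/2)=0.626925
d^4_{-4,-3}: single k=1 term ⇒ +0.308911;  D = -0.025998-0.307815i
d^4_{-3,-3}: k∈[0..1] ⇒ +0.135723 -0.615205 = -0.479482;  D = +0.170135-0.448283i
d^4_{-2,-3}: k∈[0..1] ⇒ -0.408651 +0.793855 = +0.385204;  D = +0.278926-0.265674i
d^4_{-1,-3}: k∈[0..1] ⇒ +0.697577 -0.752851 = -0.055273;  D = +0.052569-0.017076i
d^4_{0,-3}: k∈[0..1] ⇒ -0.836797 +0.541861 = -0.294936;  D = -0.292335-0.039086i
d^4_{1,-3}: k∈[0..1] ⇒ +0.752851 -0.292501 = +0.460349;  D = -0.385088-0.252247i
d^4_{2,-3}: k∈[0..1] ⇒ -0.514054 +0.110957 = -0.403097;  D = -0.208592-0.344930i
d^4_{3,-3}: k∈[0..1] ⇒ +0.257962 -0.023863 = +0.234099;  D = -0.022650-0.233001i
d^4_{4,-3}: single k=0 term ⇒ -0.083876;  D = +0.028768-0.078788i
Y_4^{m'}(θ=0.583,φ=1.7562) and Σ D·Y over m':
  (-0.0260-0.3078i)·(+0.0300-0.0275i)  (+0.1701-0.4483i)·(+0.0921+0.1481i)  (+0.2789-0.2657i)·(-0.3665+0.1425i)  (+0.0526-0.0171i)·(-0.0753-0.4014i)  (-0.2923-0.0391i)·(-0.0961+0.0000i)  (-0.3851-0.2522i)·(+0.0753-0.4014i)  (-0.2086-0.3449i)·(-0.3665-0.1425i)  (-0.0226-0.2330i)·(-0.0921+0.1481i)  (+0.0288-0.0788i)·(+0.0300+0.0275i)
Y_4^-3(R⁻¹ n̂) = -0.037626+0.404720i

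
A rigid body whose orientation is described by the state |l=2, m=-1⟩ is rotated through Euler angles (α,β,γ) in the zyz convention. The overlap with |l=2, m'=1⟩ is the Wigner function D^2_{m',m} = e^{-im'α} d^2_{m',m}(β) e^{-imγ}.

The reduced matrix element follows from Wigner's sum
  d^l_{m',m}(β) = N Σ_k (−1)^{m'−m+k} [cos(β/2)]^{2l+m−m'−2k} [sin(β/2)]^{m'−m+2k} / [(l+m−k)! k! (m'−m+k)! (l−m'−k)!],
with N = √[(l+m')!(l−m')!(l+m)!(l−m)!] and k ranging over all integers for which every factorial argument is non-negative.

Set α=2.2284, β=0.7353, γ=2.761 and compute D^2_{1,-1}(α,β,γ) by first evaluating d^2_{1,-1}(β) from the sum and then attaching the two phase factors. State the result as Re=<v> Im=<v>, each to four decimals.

Split into d^2_{1,-1}(β=0.7353) × two z-phases.
c=cos(0.7353/2)=0.933175, s=sin(0.7353/2)=0.359423; N=√[6·1·1·6]=6.000000
The bounds max(0,m−m')=0 and min(l+m,l−m')=1 give 2 terms
  k=0: (−1)^2·6.0000/(2)·0.9332^2·0.3594^2 = +0.337489
  k=1: (−1)^3·6.0000/(6)·0.9332^0·0.3594^4 = -0.016689
d^2_{1,-1}(0.7353) = +0.337489 -0.016689 = +0.320800
Phases: e^{-i·(1)·2.2284}=-0.611222-0.791459i, e^{-i·(-1)·2.761}=-0.928445+0.371471i ⇒ D=+0.276366+0.162894i

Re=0.2764 Im=0.1629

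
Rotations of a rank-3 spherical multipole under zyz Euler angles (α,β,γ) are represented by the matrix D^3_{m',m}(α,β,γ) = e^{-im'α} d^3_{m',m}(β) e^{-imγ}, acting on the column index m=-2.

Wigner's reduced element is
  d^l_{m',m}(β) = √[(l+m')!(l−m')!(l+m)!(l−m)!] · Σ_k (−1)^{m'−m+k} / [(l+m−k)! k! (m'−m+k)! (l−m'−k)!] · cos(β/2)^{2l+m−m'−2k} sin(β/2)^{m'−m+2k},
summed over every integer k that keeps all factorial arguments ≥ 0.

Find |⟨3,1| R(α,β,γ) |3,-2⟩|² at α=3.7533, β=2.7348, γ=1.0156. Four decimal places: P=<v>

P=0.2773

Split into d^3_{1,-2}(β=2.7348) × two z-phases.
With c≡cos(β/2)=0.201997 and s≡sin(β/2)=0.979386, N=[24·2·1·120]^{1/2}=75.894664
k: max(0,(-2)−(1))=0 … min(3+(-2),3−(1))=1
  k=0: (−1)^3·75.8947/(12)·0.2020^3·0.9794^3 = -0.048969
  k=1: (−1)^4·75.8947/(24)·0.2020^1·0.9794^5 = +0.575591
d^3_{1,-2}(2.7348) = -0.048969 +0.575591 = +0.526622
|D^3_{1,-2}|² = |d^3_{1,-2}(β)|² = (+0.526622)² = 0.277331 (the z-rotation phases have unit modulus)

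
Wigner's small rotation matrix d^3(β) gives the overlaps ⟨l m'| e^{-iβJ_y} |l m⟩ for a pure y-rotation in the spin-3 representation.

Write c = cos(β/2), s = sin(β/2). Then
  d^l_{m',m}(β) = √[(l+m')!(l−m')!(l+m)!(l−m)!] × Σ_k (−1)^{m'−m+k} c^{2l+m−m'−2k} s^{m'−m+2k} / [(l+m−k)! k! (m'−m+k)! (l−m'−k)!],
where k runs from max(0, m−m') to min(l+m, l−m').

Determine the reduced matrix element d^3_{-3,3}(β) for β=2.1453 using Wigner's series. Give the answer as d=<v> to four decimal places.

d^3_{-3,3}(β=2.1453) via Wigner's sum:
With c≡cos(β/2)=0.477798 and s≡sin(β/2)=0.878470, N=[1·720·720·1]^{1/2}=720.000000
The bounds max(0,m−m')=6 and min(l+m,l−m')=6 give 1 term
  k=6: (−1)^0·720.0000/(720)·0.4778^0·0.8785^6 = +0.459580
d^3_{-3,3}(2.1453) = +0.459580

d=0.4596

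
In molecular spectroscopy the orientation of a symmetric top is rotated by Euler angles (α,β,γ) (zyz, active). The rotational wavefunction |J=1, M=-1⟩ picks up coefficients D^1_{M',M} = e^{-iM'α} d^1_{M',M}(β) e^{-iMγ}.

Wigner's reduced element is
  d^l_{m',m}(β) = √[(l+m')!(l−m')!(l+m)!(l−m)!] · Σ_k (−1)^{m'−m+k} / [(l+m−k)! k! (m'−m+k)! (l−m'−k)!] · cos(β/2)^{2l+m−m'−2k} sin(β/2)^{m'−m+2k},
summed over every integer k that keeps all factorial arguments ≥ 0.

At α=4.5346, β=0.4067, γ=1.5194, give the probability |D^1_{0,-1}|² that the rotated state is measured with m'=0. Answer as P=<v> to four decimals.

P=0.0782

First d^1_{0,-1}(β=0.4067), then the phase factors e^{-i(0)α} and e^{-i(-1)γ}:
c=cos(0.4067/2)=0.979396, s=sin(0.4067/2)=0.201951; N=√[1·1·1·2]=1.414214
k∈{0} keeps every argument non-negative
  k=0: (−1)^1·1.4142/(1)·0.9794^1·0.2020^1 = -0.279718
d^1_{0,-1}(0.4067) = -0.279718
|D^1_{0,-1}|² = |d^1_{0,-1}(β)|² = (-0.279718)² = 0.078242 (the z-rotation phases have unit modulus)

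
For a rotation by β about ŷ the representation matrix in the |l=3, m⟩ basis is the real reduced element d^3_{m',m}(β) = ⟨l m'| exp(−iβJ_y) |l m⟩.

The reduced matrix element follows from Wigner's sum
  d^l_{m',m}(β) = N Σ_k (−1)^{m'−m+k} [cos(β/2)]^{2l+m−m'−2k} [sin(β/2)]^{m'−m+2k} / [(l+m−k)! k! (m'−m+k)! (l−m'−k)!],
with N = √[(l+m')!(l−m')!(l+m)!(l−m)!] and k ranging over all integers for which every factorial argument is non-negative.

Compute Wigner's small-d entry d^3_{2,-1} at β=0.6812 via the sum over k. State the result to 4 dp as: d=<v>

d=-0.1850

d^3_{2,-1}(β=0.6812) via Wigner's sum:
c=cos(0.6812/2)=0.942554, s=sin(0.6812/2)=0.334053; N=√[120·1·2·24]=75.894664
The bounds max(0,m−m')=0 and min(l+m,l−m')=1 give 2 terms
  k=0: (−1)^3·75.8947/(12)·0.9426^3·0.3341^3 = -0.197421
  k=1: (−1)^4·75.8947/(24)·0.9426^1·0.3341^5 = +0.012399
d^3_{2,-1}(0.6812) = -0.197421 +0.012399 = -0.185023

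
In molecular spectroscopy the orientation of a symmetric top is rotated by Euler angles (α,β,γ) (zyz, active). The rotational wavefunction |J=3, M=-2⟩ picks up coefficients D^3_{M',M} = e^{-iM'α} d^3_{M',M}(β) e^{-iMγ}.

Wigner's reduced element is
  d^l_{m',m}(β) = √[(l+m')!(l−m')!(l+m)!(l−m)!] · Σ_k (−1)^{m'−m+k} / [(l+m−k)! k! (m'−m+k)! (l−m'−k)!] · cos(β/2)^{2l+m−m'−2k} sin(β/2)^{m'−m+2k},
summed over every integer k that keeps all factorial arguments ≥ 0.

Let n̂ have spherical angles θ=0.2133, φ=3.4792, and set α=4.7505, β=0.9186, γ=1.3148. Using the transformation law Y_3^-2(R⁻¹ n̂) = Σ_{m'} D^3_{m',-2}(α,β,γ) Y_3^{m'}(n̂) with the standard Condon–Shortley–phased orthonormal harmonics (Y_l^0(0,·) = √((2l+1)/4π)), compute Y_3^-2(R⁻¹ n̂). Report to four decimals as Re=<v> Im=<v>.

Need the full column D^3_{m',-2} for m'=−3..3 at α=4.7505, β=0.9186, γ=1.3148.
cos(β/2)=0.896363, sin(β/2)=0.443321
d^3_{-3,-2}: single k=1 term ⇒ +0.628367;  D = -0.243342-0.579335i
d^3_{-2,-2}: k∈[0..1] ⇒ +0.518685 -0.634369 = -0.115684;  D = -0.104873+0.048831i
d^3_{-1,-2}: k∈[0..1] ⇒ -0.811218 +0.396859 = -0.414360;  D = -0.189090-0.368699i
d^3_{0,-2}: k∈[0..1] ⇒ +0.694916 -0.169981 = +0.524935;  D = -0.457623+0.257174i
d^3_{1,-2}: k∈[0..1] ⇒ -0.396859 +0.048537 = -0.348322;  D = +0.182094+0.296934i
d^3_{2,-2}: k∈[0..1] ⇒ +0.155171 -0.007591 = +0.147580;  D = +0.122776-0.081889i
d^3_{3,-2}: single k=0 term ⇒ -0.037597;  D = -0.022038-0.030460i
Y_3^{m'}(θ=0.2133,φ=3.4792) and Σ D·Y over m':
  (-0.2433-0.5793i)·(-0.0021+0.0034i)  (-0.1049+0.0488i)·(+0.0349-0.0280i)  (-0.1891-0.3687i)·(-0.2437+0.0856i)  (-0.4576+0.2572i)·(+0.6477+0.0000i)  (+0.1821+0.2969i)·(+0.2437+0.0856i)  (+0.1228-0.0819i)·(+0.0349+0.0280i)  (-0.0220-0.0305i)·(+0.0021+0.0034i)
Y_3^-2(R⁻¹ n̂) = -0.193005+0.333693i

Re=-0.1930 Im=0.3337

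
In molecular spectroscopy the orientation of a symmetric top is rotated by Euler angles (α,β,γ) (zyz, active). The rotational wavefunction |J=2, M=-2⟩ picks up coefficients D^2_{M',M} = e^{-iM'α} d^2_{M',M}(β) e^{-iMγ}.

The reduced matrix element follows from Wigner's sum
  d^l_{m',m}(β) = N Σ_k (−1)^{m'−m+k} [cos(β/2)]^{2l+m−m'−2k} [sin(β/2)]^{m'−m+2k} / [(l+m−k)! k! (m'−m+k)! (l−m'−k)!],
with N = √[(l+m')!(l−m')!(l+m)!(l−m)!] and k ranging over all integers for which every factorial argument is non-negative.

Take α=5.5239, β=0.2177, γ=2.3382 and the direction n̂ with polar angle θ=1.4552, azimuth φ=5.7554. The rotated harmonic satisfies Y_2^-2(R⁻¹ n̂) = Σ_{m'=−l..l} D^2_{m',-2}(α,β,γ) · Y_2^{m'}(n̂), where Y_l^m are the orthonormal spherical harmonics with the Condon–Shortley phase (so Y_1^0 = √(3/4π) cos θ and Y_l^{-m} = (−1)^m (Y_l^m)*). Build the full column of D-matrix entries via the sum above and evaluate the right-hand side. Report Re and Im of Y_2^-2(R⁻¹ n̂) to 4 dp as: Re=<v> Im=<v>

Re=-0.1727 Im=-0.3002

Need the full column D^2_{m',-2} for m'=−2..2 at α=5.5239, β=0.2177, γ=2.3382.
cos(β/2)=0.994082, sin(β/2)=0.108635
d^2_{-2,-2}: single k=0 term ⇒ +0.976536;  D = -0.976407-0.015855i
d^2_{-1,-2}: single k=0 term ⇒ -0.213436;  D = +0.152405+0.149424i
d^2_{0,-2}: single k=0 term ⇒ +0.028567;  D = -0.001028-0.028548i
d^2_{1,-2}: single k=0 term ⇒ -0.002549;  D = -0.001687+0.001911i
d^2_{2,-2}: single k=0 term ⇒ +0.000139;  D = +0.000139-0.000012i
Y_2^{m'}(θ=1.4552,φ=5.7554) and Σ D·Y over m':
  (-0.9764-0.0159i)·(+0.1878+0.3317i)  (+0.1524+0.1494i)·(+0.0765+0.0446i)  (-0.0010-0.0285i)·(-0.3028+0.0000i)  (-0.0017+0.0019i)·(-0.0765+0.0446i)  (+0.0001-0.0000i)·(+0.1878-0.3317i)
Y_2^-2(R⁻¹ n̂) = -0.172738-0.300216i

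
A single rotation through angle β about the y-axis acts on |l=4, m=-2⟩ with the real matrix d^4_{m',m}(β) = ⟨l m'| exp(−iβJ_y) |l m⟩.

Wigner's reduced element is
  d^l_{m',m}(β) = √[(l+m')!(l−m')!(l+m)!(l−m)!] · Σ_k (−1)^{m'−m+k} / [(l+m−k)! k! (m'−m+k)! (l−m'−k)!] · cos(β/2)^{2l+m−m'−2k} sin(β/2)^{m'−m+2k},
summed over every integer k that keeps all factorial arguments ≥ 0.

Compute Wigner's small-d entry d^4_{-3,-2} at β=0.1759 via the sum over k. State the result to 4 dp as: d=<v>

d=0.3124

d^4_{-3,-2}(β=0.1759) via Wigner's sum:
With c≡cos(β/2)=0.996135 and s≡sin(β/2)=0.087837, N=[1·5040·2·720]^{1/2}=2693.993318
k: max(0,(-2)−(-3))=1 … min(4+(-2),4−(-3))=2
  k=1: (−1)^0·2693.9933/(720)·0.9961^7·0.0878^1 = +0.319865
  k=2: (−1)^1·2693.9933/(240)·0.9961^5·0.0878^3 = -0.007461
d^4_{-3,-2}(0.1759) = +0.319865 -0.007461 = +0.312404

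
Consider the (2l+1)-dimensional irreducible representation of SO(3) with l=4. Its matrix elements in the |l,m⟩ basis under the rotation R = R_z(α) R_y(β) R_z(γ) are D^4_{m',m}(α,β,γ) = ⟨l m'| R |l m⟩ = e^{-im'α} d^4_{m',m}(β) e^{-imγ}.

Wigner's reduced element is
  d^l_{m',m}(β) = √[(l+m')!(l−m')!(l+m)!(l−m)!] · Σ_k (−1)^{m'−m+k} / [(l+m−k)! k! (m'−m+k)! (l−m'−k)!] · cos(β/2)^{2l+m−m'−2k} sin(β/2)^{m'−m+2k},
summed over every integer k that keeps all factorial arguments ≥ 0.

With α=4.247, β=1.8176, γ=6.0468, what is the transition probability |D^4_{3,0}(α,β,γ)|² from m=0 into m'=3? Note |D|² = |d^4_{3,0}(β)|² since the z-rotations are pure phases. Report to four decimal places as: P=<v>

First d^4_{3,0}(β=1.8176), then the phase factors e^{-i(3)α} and e^{-i(0)γ}:
c=cos(1.8176/2)=0.614693, s=sin(1.8176/2)=0.788767; N=√[5040·1·24·24]=1703.830978
k∈{0,1} keeps every argument non-negative
  k=0: (−1)^3·1703.8310/(144)·0.6147^5·0.7888^3 = -0.509565
  k=1: (−1)^4·1703.8310/(144)·0.6147^3·0.7888^5 = +0.839037
d^4_{3,0}(1.8176) = -0.509565 +0.839037 = +0.329471
|D^4_{3,0}|² = |d^4_{3,0}(β)|² = (+0.329471)² = 0.108551 (the z-rotation phases have unit modulus)

P=0.1086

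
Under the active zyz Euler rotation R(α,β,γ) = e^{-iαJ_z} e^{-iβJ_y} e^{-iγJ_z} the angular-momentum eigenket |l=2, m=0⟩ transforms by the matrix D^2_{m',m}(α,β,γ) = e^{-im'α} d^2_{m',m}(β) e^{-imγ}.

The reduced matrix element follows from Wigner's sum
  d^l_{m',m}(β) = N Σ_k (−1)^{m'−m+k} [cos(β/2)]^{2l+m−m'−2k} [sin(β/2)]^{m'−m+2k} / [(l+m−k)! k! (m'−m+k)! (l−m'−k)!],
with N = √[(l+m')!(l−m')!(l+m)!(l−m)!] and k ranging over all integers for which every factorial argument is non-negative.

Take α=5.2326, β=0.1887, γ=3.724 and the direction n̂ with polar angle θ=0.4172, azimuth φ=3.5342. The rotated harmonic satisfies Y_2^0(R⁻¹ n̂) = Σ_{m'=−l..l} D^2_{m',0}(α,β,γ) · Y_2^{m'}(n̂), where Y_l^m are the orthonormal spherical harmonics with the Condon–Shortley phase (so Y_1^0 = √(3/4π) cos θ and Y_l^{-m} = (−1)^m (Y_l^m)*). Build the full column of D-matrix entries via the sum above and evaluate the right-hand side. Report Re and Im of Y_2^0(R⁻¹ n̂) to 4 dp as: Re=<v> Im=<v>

Need the full column D^2_{m',0} for m'=−2..2 at α=5.2326, β=0.1887, γ=3.724.
cos(β/2)=0.995552, sin(β/2)=0.094210
d^2_{-2,0}: single k=2 term ⇒ +0.021548;  D = -0.010900-0.018587i
d^2_{-1,0}: k∈[1..2] ⇒ +0.227701 -0.002039 = +0.225662;  D = +0.112168-0.195810i
d^2_{0,0}: k∈[0..2] ⇒ +0.982328 -0.035187 +0.000079 = +0.947219;  D = +0.947219+0.000000i
d^2_{1,0}: k∈[0..1] ⇒ -0.227701 +0.002039 = -0.225662;  D = -0.112168-0.195810i
d^2_{2,0}: single k=0 term ⇒ +0.021548;  D = -0.010900+0.018587i
Y_2^{m'}(θ=0.4172,φ=3.5342) and Σ D·Y over m':
  (-0.0109-0.0186i)·(+0.0449-0.0448i)  (+0.1122-0.1958i)·(-0.2644+0.1095i)  (+0.9472+0.0000i)·(+0.4754+0.0000i)  (-0.1122-0.1958i)·(+0.2644+0.1095i)  (-0.0109+0.0186i)·(+0.0449+0.0448i)
Y_2^0(R⁻¹ n̂) = +0.431257+0.000000i

Re=0.4313 Im=0.0000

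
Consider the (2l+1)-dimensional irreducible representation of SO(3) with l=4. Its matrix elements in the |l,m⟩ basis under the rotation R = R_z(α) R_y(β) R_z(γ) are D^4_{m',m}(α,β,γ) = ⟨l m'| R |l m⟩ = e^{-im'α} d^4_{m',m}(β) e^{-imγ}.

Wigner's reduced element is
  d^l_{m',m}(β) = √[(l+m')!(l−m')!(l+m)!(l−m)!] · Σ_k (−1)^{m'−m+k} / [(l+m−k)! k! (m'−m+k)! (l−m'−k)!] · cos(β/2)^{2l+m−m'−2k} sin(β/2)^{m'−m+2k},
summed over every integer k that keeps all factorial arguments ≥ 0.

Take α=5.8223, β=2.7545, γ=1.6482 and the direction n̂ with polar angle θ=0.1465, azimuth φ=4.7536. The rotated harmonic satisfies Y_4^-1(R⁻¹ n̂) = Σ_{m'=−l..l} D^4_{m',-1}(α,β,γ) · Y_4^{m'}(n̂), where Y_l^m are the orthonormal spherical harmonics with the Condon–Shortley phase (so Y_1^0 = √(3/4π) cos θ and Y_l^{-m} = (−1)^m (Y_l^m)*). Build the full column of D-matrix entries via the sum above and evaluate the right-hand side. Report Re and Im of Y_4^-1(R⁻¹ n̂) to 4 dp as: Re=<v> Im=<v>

Need the full column D^4_{m',-1} for m'=−4..4 at α=5.8223, β=2.7545, γ=1.6482.
cos(β/2)=0.192340, sin(β/2)=0.981328
d^4_{-4,-1}: single k=3 term ⇒ +0.001862;  D = +0.001826-0.000361i
d^4_{-3,-1}: k∈[2..3] ⇒ +0.000387 -0.016790 = -0.016403;  D = -0.015828-0.004305i
d^4_{-2,-1}: k∈[1..3] ⇒ +0.000041 -0.005277 +0.091579 = +0.086343;  D = +0.064545+0.057349i
d^4_{-1,-1}: k∈[0..3] ⇒ +0.000002 -0.000731 +0.038077 -0.330389 = -0.293042;  D = -0.109642-0.271758i
d^4_{0,-1}: k∈[0..3] ⇒ -0.000043 +0.006675 -0.173759 +0.753851 = +0.586724;  D = -0.045369+0.584967i
d^4_{1,-1}: k∈[0..3] ⇒ +0.000488 -0.038077 +0.495584 -0.860032 = -0.402037;  D = +0.206111-0.345184i
d^4_{2,-1}: k∈[0..2] ⇒ -0.003518 +0.137369 -0.715166 = -0.581315;  D = +0.488900-0.314490i
d^4_{3,-1}: k∈[0..1] ⇒ +0.016790 -0.262238 = -0.245448;  D = +0.243945-0.027125i
d^4_{4,-1}: single k=0 term ⇒ -0.048459;  D = +0.045519+0.016623i
Y_4^{m'}(θ=0.1465,φ=4.7536) and Σ D·Y over m':
  (+0.0018-0.0004i)·(+0.0002-0.0000i)  (-0.0158-0.0043i)·(-0.0005-0.0038i)  (+0.0645+0.0573i)·(-0.0416+0.0034i)  (-0.1096-0.2718i)·(+0.0108+0.2629i)  (-0.0454+0.5850i)·(+0.7578+0.0000i)  (+0.2061-0.3452i)·(-0.0108+0.2629i)  (+0.4889-0.3145i)·(-0.0416-0.0034i)  (+0.2439-0.0271i)·(+0.0005-0.0038i)  (+0.0455+0.0166i)·(+0.0002+0.0000i)
Y_4^-1(R⁻¹ n̂) = +0.100100+0.477794i

Re=0.1001 Im=0.4778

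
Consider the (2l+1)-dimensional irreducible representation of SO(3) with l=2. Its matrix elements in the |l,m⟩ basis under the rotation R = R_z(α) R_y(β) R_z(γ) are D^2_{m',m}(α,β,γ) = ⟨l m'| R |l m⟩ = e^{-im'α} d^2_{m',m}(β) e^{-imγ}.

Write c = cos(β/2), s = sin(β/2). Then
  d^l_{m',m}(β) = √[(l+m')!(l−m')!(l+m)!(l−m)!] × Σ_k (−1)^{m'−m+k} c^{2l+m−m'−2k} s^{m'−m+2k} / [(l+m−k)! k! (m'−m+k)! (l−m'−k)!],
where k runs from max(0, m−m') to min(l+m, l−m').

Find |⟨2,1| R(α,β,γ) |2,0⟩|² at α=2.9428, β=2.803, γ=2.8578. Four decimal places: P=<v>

Split into d^2_{1,0}(β=2.803) × two z-phases.
Half-angle: c=0.168489, s=0.985704. N=√(6·1·2·2)=4.898979
k: max(0,(0)−(1))=0 … min(2+(0),2−(1))=1
  k=0: (−1)^1·4.8990/(2)·0.1685^3·0.9857^1 = -0.011549
  k=1: (−1)^2·4.8990/(2)·0.1685^1·0.9857^3 = +0.395262
d^2_{1,0}(2.803) = -0.011549 +0.395262 = +0.383714
|D^2_{1,0}|² = |d^2_{1,0}(β)|² = (+0.383714)² = 0.147236 (the z-rotation phases have unit modulus)

P=0.1472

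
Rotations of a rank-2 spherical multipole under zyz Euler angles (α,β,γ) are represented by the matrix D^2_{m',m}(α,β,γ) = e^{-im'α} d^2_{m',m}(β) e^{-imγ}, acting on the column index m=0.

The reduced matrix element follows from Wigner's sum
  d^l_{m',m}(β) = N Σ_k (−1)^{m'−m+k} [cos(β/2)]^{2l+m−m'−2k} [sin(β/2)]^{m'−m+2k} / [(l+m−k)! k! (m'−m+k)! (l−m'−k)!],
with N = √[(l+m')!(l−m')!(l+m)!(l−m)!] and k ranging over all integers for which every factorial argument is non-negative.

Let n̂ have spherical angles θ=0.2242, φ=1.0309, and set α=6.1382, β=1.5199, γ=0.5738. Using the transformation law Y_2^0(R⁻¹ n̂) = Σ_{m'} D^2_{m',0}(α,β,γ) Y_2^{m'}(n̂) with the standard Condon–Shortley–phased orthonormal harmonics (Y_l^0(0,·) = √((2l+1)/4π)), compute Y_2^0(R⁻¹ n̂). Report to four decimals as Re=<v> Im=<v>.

Need the full column D^2_{m',0} for m'=−2..2 at α=6.1382, β=1.5199, γ=0.5738.
cos(β/2)=0.724870, sin(β/2)=0.688885
d^2_{-2,0}: single k=2 term ⇒ +0.610787;  D = +0.585289-0.174639i
d^2_{-1,0}: k∈[1..2] ⇒ +0.642693 -0.580466 = +0.062227;  D = +0.061575-0.008990i
d^2_{0,0}: k∈[0..2] ⇒ +0.276084 -0.997412 +0.225210 = -0.496118;  D = -0.496118+0.000000i
d^2_{1,0}: k∈[0..1] ⇒ -0.642693 +0.580466 = -0.062227;  D = -0.061575-0.008990i
d^2_{2,0}: single k=0 term ⇒ +0.610787;  D = +0.585289+0.174639i
Y_2^{m'}(θ=0.2242,φ=1.0309) and Σ D·Y over m':
  (+0.5853-0.1746i)·(-0.0090-0.0168i)  (+0.0616-0.0090i)·(+0.0861-0.1436i)  (-0.4961+0.0000i)·(+0.5840+0.0000i)  (-0.0616-0.0090i)·(-0.0861-0.1436i)  (+0.5853+0.1746i)·(-0.0090+0.0168i)
Y_2^0(R⁻¹ n̂) = -0.298141+0.000000i

Re=-0.2981 Im=0.0000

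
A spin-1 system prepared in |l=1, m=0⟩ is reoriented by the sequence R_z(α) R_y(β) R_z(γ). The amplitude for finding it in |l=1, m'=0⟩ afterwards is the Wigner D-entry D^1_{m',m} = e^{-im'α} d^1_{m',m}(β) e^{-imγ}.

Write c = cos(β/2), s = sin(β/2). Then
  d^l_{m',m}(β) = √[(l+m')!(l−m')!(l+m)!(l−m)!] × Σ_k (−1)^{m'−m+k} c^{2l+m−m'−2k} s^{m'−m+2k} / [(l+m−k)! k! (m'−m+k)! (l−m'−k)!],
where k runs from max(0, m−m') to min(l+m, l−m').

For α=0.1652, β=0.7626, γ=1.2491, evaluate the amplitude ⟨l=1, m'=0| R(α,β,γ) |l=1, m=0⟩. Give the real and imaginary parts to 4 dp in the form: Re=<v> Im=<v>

Re=0.7230 Im=0.0000

First d^1_{0,0}(β=0.7626), then the phase factors e^{-i(0)α} and e^{-i(0)γ}:
Half-angle: c=0.928182, s=0.372127. N=√(1·1·1·1)=1.000000
k∈{0,1} keeps every argument non-negative
  k=0: (−1)^0·1.0000/(1)·0.9282^2·0.3721^0 = +0.861521
  k=1: (−1)^1·1.0000/(1)·0.9282^0·0.3721^2 = -0.138479
d^1_{0,0}(0.7626) = +0.861521 -0.138479 = +0.723042
Phases: e^{-i·(0)·0.1652}=+1.000000+0.000000i, e^{-i·(0)·1.2491}=+1.000000+0.000000i ⇒ D=+0.723042+0.000000i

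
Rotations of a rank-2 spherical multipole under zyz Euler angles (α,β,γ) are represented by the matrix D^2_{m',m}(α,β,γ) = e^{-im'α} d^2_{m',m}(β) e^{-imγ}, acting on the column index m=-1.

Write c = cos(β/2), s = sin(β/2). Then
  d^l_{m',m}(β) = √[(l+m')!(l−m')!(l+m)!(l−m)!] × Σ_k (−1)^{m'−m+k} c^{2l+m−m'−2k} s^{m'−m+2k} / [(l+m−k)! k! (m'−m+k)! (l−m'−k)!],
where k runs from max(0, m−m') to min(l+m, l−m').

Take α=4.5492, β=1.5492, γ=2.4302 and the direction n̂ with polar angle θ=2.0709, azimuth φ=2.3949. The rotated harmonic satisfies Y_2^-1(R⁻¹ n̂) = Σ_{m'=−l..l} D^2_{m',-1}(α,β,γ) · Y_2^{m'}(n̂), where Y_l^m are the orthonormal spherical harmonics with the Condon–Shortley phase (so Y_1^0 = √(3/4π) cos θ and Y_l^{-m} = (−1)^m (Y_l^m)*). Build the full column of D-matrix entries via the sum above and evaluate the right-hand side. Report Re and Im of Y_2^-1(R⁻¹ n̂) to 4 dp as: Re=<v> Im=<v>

Need the full column D^2_{m',-1} for m'=−2..2 at α=4.5492, β=1.5492, γ=2.4302.
cos(β/2)=0.714701, sin(β/2)=0.699430
d^2_{-2,-1}: single k=1 term ⇒ +0.510678;  D = +0.259497-0.439834i
d^2_{-1,-1}: k∈[0..1] ⇒ +0.260914 -0.749650 = -0.488736;  D = -0.374995-0.313435i
d^2_{0,-1}: k∈[0..1] ⇒ -0.625451 +0.599009 = -0.026442;  D = +0.020028-0.017264i
d^2_{1,-1}: k∈[0..1] ⇒ +0.749650 -0.239319 = +0.510331;  D = -0.265962-0.435548i
d^2_{2,-1}: single k=0 term ⇒ -0.489089;  D = -0.453284+0.183688i
Y_2^{m'}(θ=2.0709,φ=2.3949) and Σ D·Y over m':
  (+0.2595-0.4398i)·(+0.0230+0.2966i)  (-0.3750-0.3134i)·(+0.2386+0.2208i)  (+0.0200-0.0173i)·(-0.0978+0.0000i)  (-0.2660-0.4355i)·(-0.2386+0.2208i)  (-0.4533+0.1837i)·(+0.0230-0.2966i)
Y_2^-1(R⁻¹ n̂) = +0.317859+0.094794i

Re=0.3179 Im=0.0948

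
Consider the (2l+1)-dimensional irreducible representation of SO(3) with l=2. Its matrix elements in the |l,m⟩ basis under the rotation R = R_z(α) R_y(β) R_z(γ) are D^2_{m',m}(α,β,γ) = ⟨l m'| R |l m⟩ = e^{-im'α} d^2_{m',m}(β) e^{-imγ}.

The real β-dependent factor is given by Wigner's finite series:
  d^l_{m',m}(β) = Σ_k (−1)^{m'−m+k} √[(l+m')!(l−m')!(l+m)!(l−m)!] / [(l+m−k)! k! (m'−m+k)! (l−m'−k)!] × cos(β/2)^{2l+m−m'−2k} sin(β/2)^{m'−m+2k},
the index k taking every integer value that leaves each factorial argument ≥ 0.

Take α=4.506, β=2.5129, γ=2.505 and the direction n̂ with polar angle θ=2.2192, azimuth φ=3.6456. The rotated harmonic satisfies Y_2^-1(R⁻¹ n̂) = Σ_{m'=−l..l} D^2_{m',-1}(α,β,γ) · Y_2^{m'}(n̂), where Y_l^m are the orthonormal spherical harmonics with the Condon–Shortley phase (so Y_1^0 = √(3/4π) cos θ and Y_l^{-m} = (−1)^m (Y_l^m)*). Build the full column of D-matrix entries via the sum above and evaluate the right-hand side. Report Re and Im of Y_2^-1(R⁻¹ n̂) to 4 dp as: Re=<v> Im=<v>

Need the full column D^2_{m',-1} for m'=−2..2 at α=4.506, β=2.5129, γ=2.505.
cos(β/2)=0.309195, sin(β/2)=0.950999
d^2_{-2,-1}: single k=1 term ⇒ +0.056222;  D = +0.028005-0.048751i
d^2_{-1,-1}: k∈[0..1] ⇒ +0.009140 -0.259386 = -0.250246;  D = -0.186841-0.166473i
d^2_{0,-1}: k∈[0..1] ⇒ -0.068858 +0.651400 = +0.582542;  D = -0.468437+0.346297i
d^2_{1,-1}: k∈[0..1] ⇒ +0.259386 -0.817937 = -0.558551;  D = +0.232947+0.507656i
d^2_{2,-1}: single k=0 term ⇒ -0.531866;  D = -0.518600+0.118048i
Y_2^{m'}(θ=2.2192,φ=3.6456) and Σ D·Y over m':
  (+0.0280-0.0488i)·(+0.1309-0.2075i)  (-0.1868-0.1665i)·(+0.3256-0.1796i)  (-0.4684+0.3463i)·(+0.0297+0.0000i)  (+0.2329+0.5077i)·(-0.3256-0.1796i)  (-0.5186+0.1180i)·(+0.1309+0.2075i)
Y_2^-1(R⁻¹ n̂) = -0.188181-0.321887i

Re=-0.1882 Im=-0.3219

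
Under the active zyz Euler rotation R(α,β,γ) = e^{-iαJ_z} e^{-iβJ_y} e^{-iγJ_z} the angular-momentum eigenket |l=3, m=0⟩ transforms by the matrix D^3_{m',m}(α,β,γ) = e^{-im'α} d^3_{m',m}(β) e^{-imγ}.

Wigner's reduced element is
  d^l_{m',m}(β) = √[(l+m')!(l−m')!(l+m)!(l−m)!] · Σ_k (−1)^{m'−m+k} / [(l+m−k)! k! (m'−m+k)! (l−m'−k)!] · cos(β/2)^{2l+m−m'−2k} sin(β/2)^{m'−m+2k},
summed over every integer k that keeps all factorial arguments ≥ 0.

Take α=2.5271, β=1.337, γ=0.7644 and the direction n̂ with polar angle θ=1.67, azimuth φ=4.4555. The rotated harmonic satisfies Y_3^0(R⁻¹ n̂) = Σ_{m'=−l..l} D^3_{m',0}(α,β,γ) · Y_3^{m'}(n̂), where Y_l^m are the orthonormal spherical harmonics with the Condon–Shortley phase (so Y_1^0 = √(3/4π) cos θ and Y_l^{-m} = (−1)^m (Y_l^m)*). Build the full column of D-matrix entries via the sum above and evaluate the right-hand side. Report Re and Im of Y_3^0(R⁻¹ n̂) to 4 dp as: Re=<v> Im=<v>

Re=0.3167 Im=0.0000

Need the full column D^3_{m',0} for m'=−3..3 at α=2.5271, β=1.337, γ=0.7644.
cos(β/2)=0.784752, sin(β/2)=0.619810
d^3_{-3,0}: single k=3 term ⇒ +0.514621;  D = +0.138595+0.495607i
d^3_{-2,0}: k∈[2..3] ⇒ +0.798008 -0.497805 = +0.300204;  D = +0.100627-0.282837i
d^3_{-1,0}: k∈[1..3] ⇒ +0.639016 -1.195871 +0.248665 = -0.308190;  D = +0.251812-0.177685i
d^3_{0,0}: k∈[0..3] ⇒ +0.233558 -1.311262 +0.817976 -0.056696 = -0.316423;  D = -0.316423+0.000000i
d^3_{1,0}: k∈[0..2] ⇒ -0.639016 +1.195871 -0.248665 = +0.308190;  D = -0.251812-0.177685i
d^3_{2,0}: k∈[0..1] ⇒ +0.798008 -0.497805 = +0.300204;  D = +0.100627+0.282837i
d^3_{3,0}: single k=0 term ⇒ -0.514621;  D = -0.138595+0.495607i
Y_3^{m'}(θ=1.67,φ=4.4555) and Σ D·Y over m':
  (+0.1386+0.4956i)·(+0.2864-0.2949i)  (+0.1006-0.2828i)·(+0.0873+0.0493i)  (+0.2518-0.1777i)·(+0.0777-0.2958i)  (-0.3164+0.0000i)·(+0.1091+0.0000i)  (-0.2518-0.1777i)·(-0.0777-0.2958i)  (+0.1006+0.2828i)·(+0.0873-0.0493i)  (-0.1386+0.4956i)·(-0.2864-0.2949i)
Y_3^0(R⁻¹ n̂) = +0.316670+0.000000i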